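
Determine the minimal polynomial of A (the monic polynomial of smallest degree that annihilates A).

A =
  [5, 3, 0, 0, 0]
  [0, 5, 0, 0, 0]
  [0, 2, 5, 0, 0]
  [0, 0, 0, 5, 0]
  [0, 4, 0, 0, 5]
x^2 - 10*x + 25

The characteristic polynomial is χ_A(x) = (x - 5)^5, so the eigenvalues are known. The minimal polynomial is
  m_A(x) = Π_λ (x − λ)^{k_λ}
where k_λ is the size of the *largest* Jordan block for λ (equivalently, the smallest k with (A − λI)^k v = 0 for every generalised eigenvector v of λ).

  λ = 5: largest Jordan block has size 2, contributing (x − 5)^2

So m_A(x) = (x - 5)^2 = x^2 - 10*x + 25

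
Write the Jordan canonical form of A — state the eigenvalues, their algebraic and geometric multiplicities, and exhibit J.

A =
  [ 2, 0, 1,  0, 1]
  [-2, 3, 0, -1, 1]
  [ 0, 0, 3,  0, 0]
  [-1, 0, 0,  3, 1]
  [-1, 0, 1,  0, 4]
J_3(3) ⊕ J_2(3)

The characteristic polynomial is
  det(x·I − A) = x^5 - 15*x^4 + 90*x^3 - 270*x^2 + 405*x - 243 = (x - 3)^5

Eigenvalues and multiplicities (the geometric multiplicity of λ is n − rank(A − λI), which equals the number of Jordan blocks for λ):
  λ = 3: algebraic multiplicity = 5, geometric multiplicity = 2

Determining the block sizes for each eigenvalue:
  λ = 3: with am = 5 and gm = 2, the partition is not yet determined (e.g. several partitions of 5 into 2 parts exist). Let N = A − (3)·I. Computing rank(N^1) = 3, rank(N^2) = 1, rank(N^3) = 0; the number of blocks of size ≥ j is rank(N^{j−1}) − rank(N^j), giving [2, 2, 1]. So we have 1 block(s) of size 3, 1 block(s) of size 2 → block sizes [3, 2]

Assembling the blocks gives a Jordan form
J =
  [3, 1, 0, 0, 0]
  [0, 3, 1, 0, 0]
  [0, 0, 3, 0, 0]
  [0, 0, 0, 3, 1]
  [0, 0, 0, 0, 3]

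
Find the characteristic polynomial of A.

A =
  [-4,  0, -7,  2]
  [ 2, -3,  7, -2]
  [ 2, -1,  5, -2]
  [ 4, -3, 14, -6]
x^4 + 8*x^3 + 24*x^2 + 32*x + 16

Expanding det(x·I − A) (e.g. by cofactor expansion or by noting that A is similar to its Jordan form J, which has the same characteristic polynomial as A) gives
  χ_A(x) = x^4 + 8*x^3 + 24*x^2 + 32*x + 16
which factors as (x + 2)^4. The eigenvalues (with algebraic multiplicities) are λ = -2 with multiplicity 4.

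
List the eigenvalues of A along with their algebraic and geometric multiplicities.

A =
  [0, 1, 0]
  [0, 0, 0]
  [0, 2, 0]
λ = 0: alg = 3, geom = 2

Step 1 — factor the characteristic polynomial to read off the algebraic multiplicities:
  χ_A(x) = x^3

Step 2 — compute geometric multiplicities via the rank-nullity identity g(λ) = n − rank(A − λI):
  rank(A − (0)·I) = 1, so dim ker(A − (0)·I) = n − 1 = 2

Summary:
  λ = 0: algebraic multiplicity = 3, geometric multiplicity = 2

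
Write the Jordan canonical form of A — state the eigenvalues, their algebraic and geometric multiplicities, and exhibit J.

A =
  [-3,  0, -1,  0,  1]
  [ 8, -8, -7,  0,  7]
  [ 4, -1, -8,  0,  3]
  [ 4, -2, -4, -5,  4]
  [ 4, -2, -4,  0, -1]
J_3(-5) ⊕ J_1(-5) ⊕ J_1(-5)

The characteristic polynomial is
  det(x·I − A) = x^5 + 25*x^4 + 250*x^3 + 1250*x^2 + 3125*x + 3125 = (x + 5)^5

Eigenvalues and multiplicities (the geometric multiplicity of λ is n − rank(A − λI), which equals the number of Jordan blocks for λ):
  λ = -5: algebraic multiplicity = 5, geometric multiplicity = 3

Determining the block sizes for each eigenvalue:
  λ = -5: with am = 5 and gm = 3, the partition is not yet determined (e.g. several partitions of 5 into 3 parts exist). Let N = A − (-5)·I. Computing rank(N^1) = 2, rank(N^2) = 1, rank(N^3) = 0; the number of blocks of size ≥ j is rank(N^{j−1}) − rank(N^j), giving [3, 1, 1]. So we have 1 block(s) of size 3, 2 block(s) of size 1 → block sizes [3, 1, 1]

Assembling the blocks gives a Jordan form
J =
  [-5,  1,  0,  0,  0]
  [ 0, -5,  1,  0,  0]
  [ 0,  0, -5,  0,  0]
  [ 0,  0,  0, -5,  0]
  [ 0,  0,  0,  0, -5]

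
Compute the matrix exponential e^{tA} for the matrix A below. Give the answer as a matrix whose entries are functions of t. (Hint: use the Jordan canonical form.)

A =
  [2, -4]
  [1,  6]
e^{tA} =
  [-2*t*exp(4*t) + exp(4*t), -4*t*exp(4*t)]
  [t*exp(4*t), 2*t*exp(4*t) + exp(4*t)]

Strategy: write A = P · J · P⁻¹ where J is a Jordan canonical form, so e^{tA} = P · e^{tJ} · P⁻¹, and e^{tJ} can be computed block-by-block.

A has Jordan form
J =
  [4, 1]
  [0, 4]
(up to reordering of blocks).

Per-block formulas:
  For a 2×2 Jordan block J_2(4): exp(t · J_2(4)) = e^(4t)·(I + t·N), where N is the 2×2 nilpotent shift.

After assembling e^{tJ} and conjugating by P, we get:

e^{tA} =
  [-2*t*exp(4*t) + exp(4*t), -4*t*exp(4*t)]
  [t*exp(4*t), 2*t*exp(4*t) + exp(4*t)]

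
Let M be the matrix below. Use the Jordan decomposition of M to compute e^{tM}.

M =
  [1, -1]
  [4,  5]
e^{tM} =
  [-2*t*exp(3*t) + exp(3*t), -t*exp(3*t)]
  [4*t*exp(3*t), 2*t*exp(3*t) + exp(3*t)]

Strategy: write M = P · J · P⁻¹ where J is a Jordan canonical form, so e^{tM} = P · e^{tJ} · P⁻¹, and e^{tJ} can be computed block-by-block.

M has Jordan form
J =
  [3, 1]
  [0, 3]
(up to reordering of blocks).

Per-block formulas:
  For a 2×2 Jordan block J_2(3): exp(t · J_2(3)) = e^(3t)·(I + t·N), where N is the 2×2 nilpotent shift.

After assembling e^{tJ} and conjugating by P, we get:

e^{tM} =
  [-2*t*exp(3*t) + exp(3*t), -t*exp(3*t)]
  [4*t*exp(3*t), 2*t*exp(3*t) + exp(3*t)]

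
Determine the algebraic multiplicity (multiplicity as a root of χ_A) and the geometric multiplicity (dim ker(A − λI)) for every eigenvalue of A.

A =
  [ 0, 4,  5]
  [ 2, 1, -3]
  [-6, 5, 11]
λ = 4: alg = 3, geom = 1

Step 1 — factor the characteristic polynomial to read off the algebraic multiplicities:
  χ_A(x) = (x - 4)^3

Step 2 — compute geometric multiplicities via the rank-nullity identity g(λ) = n − rank(A − λI):
  rank(A − (4)·I) = 2, so dim ker(A − (4)·I) = n − 2 = 1

Summary:
  λ = 4: algebraic multiplicity = 3, geometric multiplicity = 1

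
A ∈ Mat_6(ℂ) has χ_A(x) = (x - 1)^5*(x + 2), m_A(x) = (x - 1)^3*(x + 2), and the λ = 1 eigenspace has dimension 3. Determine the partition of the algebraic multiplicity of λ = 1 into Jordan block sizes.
Block sizes for λ = 1: [3, 1, 1]

Step 1 — from the characteristic polynomial, algebraic multiplicity of λ = 1 is 5. From dim ker(A − (1)·I) = 3, there are exactly 3 Jordan blocks for λ = 1.
Step 2 — from the minimal polynomial, the factor (x − 1)^3 tells us the largest block for λ = 1 has size 3.
Step 3 — with total size 5, 3 blocks, and largest block 3, the block sizes (in nonincreasing order) are [3, 1, 1].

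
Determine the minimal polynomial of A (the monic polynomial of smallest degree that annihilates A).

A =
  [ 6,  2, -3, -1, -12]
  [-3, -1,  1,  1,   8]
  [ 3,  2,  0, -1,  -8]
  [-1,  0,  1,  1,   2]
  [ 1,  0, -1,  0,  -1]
x^3 - 3*x^2 + 3*x - 1

The characteristic polynomial is χ_A(x) = (x - 1)^5, so the eigenvalues are known. The minimal polynomial is
  m_A(x) = Π_λ (x − λ)^{k_λ}
where k_λ is the size of the *largest* Jordan block for λ (equivalently, the smallest k with (A − λI)^k v = 0 for every generalised eigenvector v of λ).

  λ = 1: largest Jordan block has size 3, contributing (x − 1)^3

So m_A(x) = (x - 1)^3 = x^3 - 3*x^2 + 3*x - 1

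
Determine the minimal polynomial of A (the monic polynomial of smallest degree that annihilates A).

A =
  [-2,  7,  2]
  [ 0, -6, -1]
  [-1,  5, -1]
x^3 + 9*x^2 + 27*x + 27

The characteristic polynomial is χ_A(x) = (x + 3)^3, so the eigenvalues are known. The minimal polynomial is
  m_A(x) = Π_λ (x − λ)^{k_λ}
where k_λ is the size of the *largest* Jordan block for λ (equivalently, the smallest k with (A − λI)^k v = 0 for every generalised eigenvector v of λ).

  λ = -3: largest Jordan block has size 3, contributing (x + 3)^3

So m_A(x) = (x + 3)^3 = x^3 + 9*x^2 + 27*x + 27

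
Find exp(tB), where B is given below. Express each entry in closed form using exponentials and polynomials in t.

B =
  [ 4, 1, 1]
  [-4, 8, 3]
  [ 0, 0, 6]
e^{tB} =
  [-2*t*exp(6*t) + exp(6*t), t*exp(6*t), t^2*exp(6*t)/2 + t*exp(6*t)]
  [-4*t*exp(6*t), 2*t*exp(6*t) + exp(6*t), t^2*exp(6*t) + 3*t*exp(6*t)]
  [0, 0, exp(6*t)]

Strategy: write B = P · J · P⁻¹ where J is a Jordan canonical form, so e^{tB} = P · e^{tJ} · P⁻¹, and e^{tJ} can be computed block-by-block.

B has Jordan form
J =
  [6, 1, 0]
  [0, 6, 1]
  [0, 0, 6]
(up to reordering of blocks).

Per-block formulas:
  For a 3×3 Jordan block J_3(6): exp(t · J_3(6)) = e^(6t)·(I + t·N + (t^2/2)·N^2), where N is the 3×3 nilpotent shift.

After assembling e^{tJ} and conjugating by P, we get:

e^{tB} =
  [-2*t*exp(6*t) + exp(6*t), t*exp(6*t), t^2*exp(6*t)/2 + t*exp(6*t)]
  [-4*t*exp(6*t), 2*t*exp(6*t) + exp(6*t), t^2*exp(6*t) + 3*t*exp(6*t)]
  [0, 0, exp(6*t)]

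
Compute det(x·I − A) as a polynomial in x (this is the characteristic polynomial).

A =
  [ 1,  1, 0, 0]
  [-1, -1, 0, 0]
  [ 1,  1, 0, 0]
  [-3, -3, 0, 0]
x^4

Expanding det(x·I − A) (e.g. by cofactor expansion or by noting that A is similar to its Jordan form J, which has the same characteristic polynomial as A) gives
  χ_A(x) = x^4
which factors as x^4. The eigenvalues (with algebraic multiplicities) are λ = 0 with multiplicity 4.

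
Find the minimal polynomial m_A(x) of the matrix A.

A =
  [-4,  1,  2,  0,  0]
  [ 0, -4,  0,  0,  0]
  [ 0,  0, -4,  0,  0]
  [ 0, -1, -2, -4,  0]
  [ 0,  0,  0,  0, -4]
x^2 + 8*x + 16

The characteristic polynomial is χ_A(x) = (x + 4)^5, so the eigenvalues are known. The minimal polynomial is
  m_A(x) = Π_λ (x − λ)^{k_λ}
where k_λ is the size of the *largest* Jordan block for λ (equivalently, the smallest k with (A − λI)^k v = 0 for every generalised eigenvector v of λ).

  λ = -4: largest Jordan block has size 2, contributing (x + 4)^2

So m_A(x) = (x + 4)^2 = x^2 + 8*x + 16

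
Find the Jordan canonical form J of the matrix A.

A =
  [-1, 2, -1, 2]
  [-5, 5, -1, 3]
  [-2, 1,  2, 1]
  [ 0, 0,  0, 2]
J_3(2) ⊕ J_1(2)

The characteristic polynomial is
  det(x·I − A) = x^4 - 8*x^3 + 24*x^2 - 32*x + 16 = (x - 2)^4

Eigenvalues and multiplicities (the geometric multiplicity of λ is n − rank(A − λI), which equals the number of Jordan blocks for λ):
  λ = 2: algebraic multiplicity = 4, geometric multiplicity = 2

Determining the block sizes for each eigenvalue:
  λ = 2: with am = 4 and gm = 2, the partition is not yet determined (e.g. several partitions of 4 into 2 parts exist). Let N = A − (2)·I. Computing rank(N^1) = 2, rank(N^2) = 1, rank(N^3) = 0; the number of blocks of size ≥ j is rank(N^{j−1}) − rank(N^j), giving [2, 1, 1]. So we have 1 block(s) of size 3, 1 block(s) of size 1 → block sizes [3, 1]

Assembling the blocks gives a Jordan form
J =
  [2, 1, 0, 0]
  [0, 2, 1, 0]
  [0, 0, 2, 0]
  [0, 0, 0, 2]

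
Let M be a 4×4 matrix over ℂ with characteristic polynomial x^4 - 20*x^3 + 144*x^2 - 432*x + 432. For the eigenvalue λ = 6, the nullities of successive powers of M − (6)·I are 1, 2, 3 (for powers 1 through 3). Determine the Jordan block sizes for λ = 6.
Block sizes for λ = 6: [3]

From the dimensions of kernels of powers, the number of Jordan blocks of size at least j is d_j − d_{j−1} where d_j = dim ker(N^j) (with d_0 = 0). Computing the differences gives [1, 1, 1].
The number of blocks of size exactly k is (#blocks of size ≥ k) − (#blocks of size ≥ k + 1), so the partition is: 1 block(s) of size 3.
In nonincreasing order the block sizes are [3].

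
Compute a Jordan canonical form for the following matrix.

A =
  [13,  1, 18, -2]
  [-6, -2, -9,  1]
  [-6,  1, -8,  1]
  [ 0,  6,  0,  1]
J_3(1) ⊕ J_1(1)

The characteristic polynomial is
  det(x·I − A) = x^4 - 4*x^3 + 6*x^2 - 4*x + 1 = (x - 1)^4

Eigenvalues and multiplicities (the geometric multiplicity of λ is n − rank(A − λI), which equals the number of Jordan blocks for λ):
  λ = 1: algebraic multiplicity = 4, geometric multiplicity = 2

Determining the block sizes for each eigenvalue:
  λ = 1: with am = 4 and gm = 2, the partition is not yet determined (e.g. several partitions of 4 into 2 parts exist). Let N = A − (1)·I. Computing rank(N^1) = 2, rank(N^2) = 1, rank(N^3) = 0; the number of blocks of size ≥ j is rank(N^{j−1}) − rank(N^j), giving [2, 1, 1]. So we have 1 block(s) of size 3, 1 block(s) of size 1 → block sizes [3, 1]

Assembling the blocks gives a Jordan form
J =
  [1, 1, 0, 0]
  [0, 1, 1, 0]
  [0, 0, 1, 0]
  [0, 0, 0, 1]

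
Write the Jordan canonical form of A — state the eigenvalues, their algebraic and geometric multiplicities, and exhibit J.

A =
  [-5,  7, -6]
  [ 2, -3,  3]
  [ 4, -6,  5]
J_3(-1)

The characteristic polynomial is
  det(x·I − A) = x^3 + 3*x^2 + 3*x + 1 = (x + 1)^3

Eigenvalues and multiplicities (the geometric multiplicity of λ is n − rank(A − λI), which equals the number of Jordan blocks for λ):
  λ = -1: algebraic multiplicity = 3, geometric multiplicity = 1

Determining the block sizes for each eigenvalue:
  λ = -1: one block (gm = 1), so the single block has size am = 3 → block sizes [3]

Assembling the blocks gives a Jordan form
J =
  [-1,  1,  0]
  [ 0, -1,  1]
  [ 0,  0, -1]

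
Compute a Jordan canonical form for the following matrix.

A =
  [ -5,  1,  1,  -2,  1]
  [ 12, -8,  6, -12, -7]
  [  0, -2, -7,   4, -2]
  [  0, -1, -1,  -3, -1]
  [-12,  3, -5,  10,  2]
J_3(-5) ⊕ J_1(-5) ⊕ J_1(-1)

The characteristic polynomial is
  det(x·I − A) = x^5 + 21*x^4 + 170*x^3 + 650*x^2 + 1125*x + 625 = (x + 1)*(x + 5)^4

Eigenvalues and multiplicities (the geometric multiplicity of λ is n − rank(A − λI), which equals the number of Jordan blocks for λ):
  λ = -5: algebraic multiplicity = 4, geometric multiplicity = 2
  λ = -1: algebraic multiplicity = 1, geometric multiplicity = 1

Determining the block sizes for each eigenvalue:
  λ = -5: with am = 4 and gm = 2, the partition is not yet determined (e.g. several partitions of 4 into 2 parts exist). Let N = A − (-5)·I. Computing rank(N^1) = 3, rank(N^2) = 2, rank(N^3) = 1; the number of blocks of size ≥ j is rank(N^{j−1}) − rank(N^j), giving [2, 1, 1]. So we have 1 block(s) of size 3, 1 block(s) of size 1 → block sizes [3, 1]
  λ = -1: one block (gm = 1), so the single block has size am = 1 → block sizes [1]

Assembling the blocks gives a Jordan form
J =
  [-5,  1,  0,  0,  0]
  [ 0, -5,  1,  0,  0]
  [ 0,  0, -5,  0,  0]
  [ 0,  0,  0, -5,  0]
  [ 0,  0,  0,  0, -1]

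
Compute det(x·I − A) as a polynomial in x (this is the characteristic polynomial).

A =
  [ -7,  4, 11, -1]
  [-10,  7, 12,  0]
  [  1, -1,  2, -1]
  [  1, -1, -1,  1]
x^4 - 3*x^3 - 6*x^2 + 28*x - 24

Expanding det(x·I − A) (e.g. by cofactor expansion or by noting that A is similar to its Jordan form J, which has the same characteristic polynomial as A) gives
  χ_A(x) = x^4 - 3*x^3 - 6*x^2 + 28*x - 24
which factors as (x - 2)^3*(x + 3). The eigenvalues (with algebraic multiplicities) are λ = -3 with multiplicity 1, λ = 2 with multiplicity 3.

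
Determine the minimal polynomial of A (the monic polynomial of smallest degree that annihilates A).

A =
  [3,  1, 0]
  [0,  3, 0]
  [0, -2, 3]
x^2 - 6*x + 9

The characteristic polynomial is χ_A(x) = (x - 3)^3, so the eigenvalues are known. The minimal polynomial is
  m_A(x) = Π_λ (x − λ)^{k_λ}
where k_λ is the size of the *largest* Jordan block for λ (equivalently, the smallest k with (A − λI)^k v = 0 for every generalised eigenvector v of λ).

  λ = 3: largest Jordan block has size 2, contributing (x − 3)^2

So m_A(x) = (x - 3)^2 = x^2 - 6*x + 9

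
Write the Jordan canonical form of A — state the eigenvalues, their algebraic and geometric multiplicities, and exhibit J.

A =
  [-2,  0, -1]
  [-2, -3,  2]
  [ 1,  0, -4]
J_2(-3) ⊕ J_1(-3)

The characteristic polynomial is
  det(x·I − A) = x^3 + 9*x^2 + 27*x + 27 = (x + 3)^3

Eigenvalues and multiplicities (the geometric multiplicity of λ is n − rank(A − λI), which equals the number of Jordan blocks for λ):
  λ = -3: algebraic multiplicity = 3, geometric multiplicity = 2

Determining the block sizes for each eigenvalue:
  λ = -3: 2 blocks summing to 3 forces exactly one block of size 2 and the rest size 1 → block sizes [2, 1]

Assembling the blocks gives a Jordan form
J =
  [-3,  1,  0]
  [ 0, -3,  0]
  [ 0,  0, -3]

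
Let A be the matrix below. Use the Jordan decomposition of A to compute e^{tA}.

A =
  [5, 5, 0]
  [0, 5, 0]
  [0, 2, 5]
e^{tA} =
  [exp(5*t), 5*t*exp(5*t), 0]
  [0, exp(5*t), 0]
  [0, 2*t*exp(5*t), exp(5*t)]

Strategy: write A = P · J · P⁻¹ where J is a Jordan canonical form, so e^{tA} = P · e^{tJ} · P⁻¹, and e^{tJ} can be computed block-by-block.

A has Jordan form
J =
  [5, 1, 0]
  [0, 5, 0]
  [0, 0, 5]
(up to reordering of blocks).

Per-block formulas:
  For a 1×1 block at λ = 5: exp(t · [5]) = [e^(5t)].
  For a 2×2 Jordan block J_2(5): exp(t · J_2(5)) = e^(5t)·(I + t·N), where N is the 2×2 nilpotent shift.

After assembling e^{tJ} and conjugating by P, we get:

e^{tA} =
  [exp(5*t), 5*t*exp(5*t), 0]
  [0, exp(5*t), 0]
  [0, 2*t*exp(5*t), exp(5*t)]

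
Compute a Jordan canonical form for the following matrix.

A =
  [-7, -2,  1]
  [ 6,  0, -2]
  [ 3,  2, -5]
J_2(-4) ⊕ J_1(-4)

The characteristic polynomial is
  det(x·I − A) = x^3 + 12*x^2 + 48*x + 64 = (x + 4)^3

Eigenvalues and multiplicities (the geometric multiplicity of λ is n − rank(A − λI), which equals the number of Jordan blocks for λ):
  λ = -4: algebraic multiplicity = 3, geometric multiplicity = 2

Determining the block sizes for each eigenvalue:
  λ = -4: 2 blocks summing to 3 forces exactly one block of size 2 and the rest size 1 → block sizes [2, 1]

Assembling the blocks gives a Jordan form
J =
  [-4,  1,  0]
  [ 0, -4,  0]
  [ 0,  0, -4]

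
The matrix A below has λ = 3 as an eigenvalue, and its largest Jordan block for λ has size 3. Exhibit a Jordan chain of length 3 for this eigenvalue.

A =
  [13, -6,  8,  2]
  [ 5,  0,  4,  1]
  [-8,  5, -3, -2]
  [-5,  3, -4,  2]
A Jordan chain for λ = 3 of length 3:
v_1 = (-4, -2, 3, 2)ᵀ
v_2 = (10, 5, -8, -5)ᵀ
v_3 = (1, 0, 0, 0)ᵀ

Let N = A − (3)·I. We want v_3 with N^3 v_3 = 0 but N^2 v_3 ≠ 0; then v_{j-1} := N · v_j for j = 3, …, 2.

Pick v_3 = (1, 0, 0, 0)ᵀ.
Then v_2 = N · v_3 = (10, 5, -8, -5)ᵀ.
Then v_1 = N · v_2 = (-4, -2, 3, 2)ᵀ.

Sanity check: (A − (3)·I) v_1 = (0, 0, 0, 0)ᵀ = 0. ✓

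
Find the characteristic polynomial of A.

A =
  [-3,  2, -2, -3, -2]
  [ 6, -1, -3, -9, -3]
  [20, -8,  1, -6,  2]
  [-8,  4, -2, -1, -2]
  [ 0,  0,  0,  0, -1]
x^5 + 5*x^4 + 10*x^3 + 10*x^2 + 5*x + 1

Expanding det(x·I − A) (e.g. by cofactor expansion or by noting that A is similar to its Jordan form J, which has the same characteristic polynomial as A) gives
  χ_A(x) = x^5 + 5*x^4 + 10*x^3 + 10*x^2 + 5*x + 1
which factors as (x + 1)^5. The eigenvalues (with algebraic multiplicities) are λ = -1 with multiplicity 5.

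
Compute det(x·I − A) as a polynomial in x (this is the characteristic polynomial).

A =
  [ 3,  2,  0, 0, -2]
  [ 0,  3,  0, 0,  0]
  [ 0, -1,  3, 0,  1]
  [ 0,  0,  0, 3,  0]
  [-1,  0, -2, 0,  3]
x^5 - 15*x^4 + 90*x^3 - 270*x^2 + 405*x - 243

Expanding det(x·I − A) (e.g. by cofactor expansion or by noting that A is similar to its Jordan form J, which has the same characteristic polynomial as A) gives
  χ_A(x) = x^5 - 15*x^4 + 90*x^3 - 270*x^2 + 405*x - 243
which factors as (x - 3)^5. The eigenvalues (with algebraic multiplicities) are λ = 3 with multiplicity 5.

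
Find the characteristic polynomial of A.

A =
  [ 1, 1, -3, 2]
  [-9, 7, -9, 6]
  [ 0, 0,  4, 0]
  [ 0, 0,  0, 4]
x^4 - 16*x^3 + 96*x^2 - 256*x + 256

Expanding det(x·I − A) (e.g. by cofactor expansion or by noting that A is similar to its Jordan form J, which has the same characteristic polynomial as A) gives
  χ_A(x) = x^4 - 16*x^3 + 96*x^2 - 256*x + 256
which factors as (x - 4)^4. The eigenvalues (with algebraic multiplicities) are λ = 4 with multiplicity 4.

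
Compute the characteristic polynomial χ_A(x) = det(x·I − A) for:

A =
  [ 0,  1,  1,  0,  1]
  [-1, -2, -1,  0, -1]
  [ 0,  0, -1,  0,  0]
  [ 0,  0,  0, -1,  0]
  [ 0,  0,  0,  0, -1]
x^5 + 5*x^4 + 10*x^3 + 10*x^2 + 5*x + 1

Expanding det(x·I − A) (e.g. by cofactor expansion or by noting that A is similar to its Jordan form J, which has the same characteristic polynomial as A) gives
  χ_A(x) = x^5 + 5*x^4 + 10*x^3 + 10*x^2 + 5*x + 1
which factors as (x + 1)^5. The eigenvalues (with algebraic multiplicities) are λ = -1 with multiplicity 5.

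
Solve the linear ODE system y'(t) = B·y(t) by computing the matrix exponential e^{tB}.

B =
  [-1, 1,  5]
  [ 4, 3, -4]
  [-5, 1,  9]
e^{tB} =
  [-t*exp(4*t) - 3*exp(4*t) + 4*exp(3*t), exp(4*t) - exp(3*t), t*exp(4*t) + 4*exp(4*t) - 4*exp(3*t)]
  [4*exp(4*t) - 4*exp(3*t), exp(3*t), -4*exp(4*t) + 4*exp(3*t)]
  [-t*exp(4*t) - 4*exp(4*t) + 4*exp(3*t), exp(4*t) - exp(3*t), t*exp(4*t) + 5*exp(4*t) - 4*exp(3*t)]

Strategy: write B = P · J · P⁻¹ where J is a Jordan canonical form, so e^{tB} = P · e^{tJ} · P⁻¹, and e^{tJ} can be computed block-by-block.

B has Jordan form
J =
  [3, 0, 0]
  [0, 4, 1]
  [0, 0, 4]
(up to reordering of blocks).

Per-block formulas:
  For a 2×2 Jordan block J_2(4): exp(t · J_2(4)) = e^(4t)·(I + t·N), where N is the 2×2 nilpotent shift.
  For a 1×1 block at λ = 3: exp(t · [3]) = [e^(3t)].

After assembling e^{tJ} and conjugating by P, we get:

e^{tB} =
  [-t*exp(4*t) - 3*exp(4*t) + 4*exp(3*t), exp(4*t) - exp(3*t), t*exp(4*t) + 4*exp(4*t) - 4*exp(3*t)]
  [4*exp(4*t) - 4*exp(3*t), exp(3*t), -4*exp(4*t) + 4*exp(3*t)]
  [-t*exp(4*t) - 4*exp(4*t) + 4*exp(3*t), exp(4*t) - exp(3*t), t*exp(4*t) + 5*exp(4*t) - 4*exp(3*t)]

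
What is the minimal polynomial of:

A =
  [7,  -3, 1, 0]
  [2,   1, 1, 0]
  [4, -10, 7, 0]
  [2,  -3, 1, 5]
x^3 - 15*x^2 + 75*x - 125

The characteristic polynomial is χ_A(x) = (x - 5)^4, so the eigenvalues are known. The minimal polynomial is
  m_A(x) = Π_λ (x − λ)^{k_λ}
where k_λ is the size of the *largest* Jordan block for λ (equivalently, the smallest k with (A − λI)^k v = 0 for every generalised eigenvector v of λ).

  λ = 5: largest Jordan block has size 3, contributing (x − 5)^3

So m_A(x) = (x - 5)^3 = x^3 - 15*x^2 + 75*x - 125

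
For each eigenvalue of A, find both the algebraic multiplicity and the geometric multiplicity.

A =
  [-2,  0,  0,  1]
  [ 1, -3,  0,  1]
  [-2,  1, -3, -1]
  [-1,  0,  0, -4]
λ = -3: alg = 4, geom = 2

Step 1 — factor the characteristic polynomial to read off the algebraic multiplicities:
  χ_A(x) = (x + 3)^4

Step 2 — compute geometric multiplicities via the rank-nullity identity g(λ) = n − rank(A − λI):
  rank(A − (-3)·I) = 2, so dim ker(A − (-3)·I) = n − 2 = 2

Summary:
  λ = -3: algebraic multiplicity = 4, geometric multiplicity = 2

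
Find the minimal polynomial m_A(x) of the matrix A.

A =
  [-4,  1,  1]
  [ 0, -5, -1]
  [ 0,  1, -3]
x^2 + 8*x + 16

The characteristic polynomial is χ_A(x) = (x + 4)^3, so the eigenvalues are known. The minimal polynomial is
  m_A(x) = Π_λ (x − λ)^{k_λ}
where k_λ is the size of the *largest* Jordan block for λ (equivalently, the smallest k with (A − λI)^k v = 0 for every generalised eigenvector v of λ).

  λ = -4: largest Jordan block has size 2, contributing (x + 4)^2

So m_A(x) = (x + 4)^2 = x^2 + 8*x + 16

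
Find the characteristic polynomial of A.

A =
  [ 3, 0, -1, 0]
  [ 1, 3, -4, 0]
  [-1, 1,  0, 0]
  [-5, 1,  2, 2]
x^4 - 8*x^3 + 24*x^2 - 32*x + 16

Expanding det(x·I − A) (e.g. by cofactor expansion or by noting that A is similar to its Jordan form J, which has the same characteristic polynomial as A) gives
  χ_A(x) = x^4 - 8*x^3 + 24*x^2 - 32*x + 16
which factors as (x - 2)^4. The eigenvalues (with algebraic multiplicities) are λ = 2 with multiplicity 4.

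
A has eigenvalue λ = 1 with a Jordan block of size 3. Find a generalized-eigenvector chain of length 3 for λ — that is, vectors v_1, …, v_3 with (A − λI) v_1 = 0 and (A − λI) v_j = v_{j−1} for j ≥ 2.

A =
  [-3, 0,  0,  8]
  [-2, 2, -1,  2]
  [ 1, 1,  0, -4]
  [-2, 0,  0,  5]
A Jordan chain for λ = 1 of length 3:
v_1 = (0, 1, 1, 0)ᵀ
v_2 = (-4, -2, 1, -2)ᵀ
v_3 = (1, 0, 0, 0)ᵀ

Let N = A − (1)·I. We want v_3 with N^3 v_3 = 0 but N^2 v_3 ≠ 0; then v_{j-1} := N · v_j for j = 3, …, 2.

Pick v_3 = (1, 0, 0, 0)ᵀ.
Then v_2 = N · v_3 = (-4, -2, 1, -2)ᵀ.
Then v_1 = N · v_2 = (0, 1, 1, 0)ᵀ.

Sanity check: (A − (1)·I) v_1 = (0, 0, 0, 0)ᵀ = 0. ✓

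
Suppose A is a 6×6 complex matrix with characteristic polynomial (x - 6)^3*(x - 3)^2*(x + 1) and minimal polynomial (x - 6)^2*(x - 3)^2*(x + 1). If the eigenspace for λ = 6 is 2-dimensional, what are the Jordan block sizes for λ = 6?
Block sizes for λ = 6: [2, 1]

Step 1 — from the characteristic polynomial, algebraic multiplicity of λ = 6 is 3. From dim ker(A − (6)·I) = 2, there are exactly 2 Jordan blocks for λ = 6.
Step 2 — from the minimal polynomial, the factor (x − 6)^2 tells us the largest block for λ = 6 has size 2.
Step 3 — with total size 3, 2 blocks, and largest block 2, the block sizes (in nonincreasing order) are [2, 1].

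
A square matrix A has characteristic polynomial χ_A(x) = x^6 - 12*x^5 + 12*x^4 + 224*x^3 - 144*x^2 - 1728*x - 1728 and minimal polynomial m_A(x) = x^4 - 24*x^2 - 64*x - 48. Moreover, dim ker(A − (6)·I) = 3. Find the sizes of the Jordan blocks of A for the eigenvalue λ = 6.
Block sizes for λ = 6: [1, 1, 1]

Step 1 — from the characteristic polynomial, algebraic multiplicity of λ = 6 is 3. From dim ker(A − (6)·I) = 3, there are exactly 3 Jordan blocks for λ = 6.
Step 2 — from the minimal polynomial, the factor (x − 6) tells us the largest block for λ = 6 has size 1.
Step 3 — with total size 3, 3 blocks, and largest block 1, the block sizes (in nonincreasing order) are [1, 1, 1].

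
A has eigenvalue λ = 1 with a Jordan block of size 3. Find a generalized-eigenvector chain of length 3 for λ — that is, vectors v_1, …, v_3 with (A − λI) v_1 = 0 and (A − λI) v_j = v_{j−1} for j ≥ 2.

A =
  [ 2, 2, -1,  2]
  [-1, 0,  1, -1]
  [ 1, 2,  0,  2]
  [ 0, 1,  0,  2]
A Jordan chain for λ = 1 of length 3:
v_1 = (-2, 1, -2, -1)ᵀ
v_2 = (1, -1, 1, 0)ᵀ
v_3 = (1, 0, 0, 0)ᵀ

Let N = A − (1)·I. We want v_3 with N^3 v_3 = 0 but N^2 v_3 ≠ 0; then v_{j-1} := N · v_j for j = 3, …, 2.

Pick v_3 = (1, 0, 0, 0)ᵀ.
Then v_2 = N · v_3 = (1, -1, 1, 0)ᵀ.
Then v_1 = N · v_2 = (-2, 1, -2, -1)ᵀ.

Sanity check: (A − (1)·I) v_1 = (0, 0, 0, 0)ᵀ = 0. ✓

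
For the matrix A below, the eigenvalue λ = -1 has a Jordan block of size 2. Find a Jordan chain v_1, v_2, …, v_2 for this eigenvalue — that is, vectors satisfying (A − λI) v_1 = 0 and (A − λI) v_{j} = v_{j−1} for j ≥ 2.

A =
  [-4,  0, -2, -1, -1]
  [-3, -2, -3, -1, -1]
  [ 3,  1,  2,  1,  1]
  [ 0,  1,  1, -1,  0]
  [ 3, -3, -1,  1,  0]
A Jordan chain for λ = -1 of length 2:
v_1 = (-3, -3, 3, 0, 3)ᵀ
v_2 = (1, 0, 0, 0, 0)ᵀ

Let N = A − (-1)·I. We want v_2 with N^2 v_2 = 0 but N^1 v_2 ≠ 0; then v_{j-1} := N · v_j for j = 2, …, 2.

Pick v_2 = (1, 0, 0, 0, 0)ᵀ.
Then v_1 = N · v_2 = (-3, -3, 3, 0, 3)ᵀ.

Sanity check: (A − (-1)·I) v_1 = (0, 0, 0, 0, 0)ᵀ = 0. ✓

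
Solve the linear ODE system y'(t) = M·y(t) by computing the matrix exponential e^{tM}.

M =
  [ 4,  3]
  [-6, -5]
e^{tM} =
  [2*exp(t) - exp(-2*t), exp(t) - exp(-2*t)]
  [-2*exp(t) + 2*exp(-2*t), -exp(t) + 2*exp(-2*t)]

Strategy: write M = P · J · P⁻¹ where J is a Jordan canonical form, so e^{tM} = P · e^{tJ} · P⁻¹, and e^{tJ} can be computed block-by-block.

M has Jordan form
J =
  [-2, 0]
  [ 0, 1]
(up to reordering of blocks).

Per-block formulas:
  For a 1×1 block at λ = -2: exp(t · [-2]) = [e^(-2t)].
  For a 1×1 block at λ = 1: exp(t · [1]) = [e^(1t)].

After assembling e^{tJ} and conjugating by P, we get:

e^{tM} =
  [2*exp(t) - exp(-2*t), exp(t) - exp(-2*t)]
  [-2*exp(t) + 2*exp(-2*t), -exp(t) + 2*exp(-2*t)]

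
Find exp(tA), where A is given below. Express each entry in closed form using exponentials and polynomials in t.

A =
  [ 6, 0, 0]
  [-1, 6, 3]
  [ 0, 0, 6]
e^{tA} =
  [exp(6*t), 0, 0]
  [-t*exp(6*t), exp(6*t), 3*t*exp(6*t)]
  [0, 0, exp(6*t)]

Strategy: write A = P · J · P⁻¹ where J is a Jordan canonical form, so e^{tA} = P · e^{tJ} · P⁻¹, and e^{tJ} can be computed block-by-block.

A has Jordan form
J =
  [6, 1, 0]
  [0, 6, 0]
  [0, 0, 6]
(up to reordering of blocks).

Per-block formulas:
  For a 1×1 block at λ = 6: exp(t · [6]) = [e^(6t)].
  For a 2×2 Jordan block J_2(6): exp(t · J_2(6)) = e^(6t)·(I + t·N), where N is the 2×2 nilpotent shift.

After assembling e^{tJ} and conjugating by P, we get:

e^{tA} =
  [exp(6*t), 0, 0]
  [-t*exp(6*t), exp(6*t), 3*t*exp(6*t)]
  [0, 0, exp(6*t)]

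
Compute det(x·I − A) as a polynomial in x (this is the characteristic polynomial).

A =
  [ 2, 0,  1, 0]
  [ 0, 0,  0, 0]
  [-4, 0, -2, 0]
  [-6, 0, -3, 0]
x^4

Expanding det(x·I − A) (e.g. by cofactor expansion or by noting that A is similar to its Jordan form J, which has the same characteristic polynomial as A) gives
  χ_A(x) = x^4
which factors as x^4. The eigenvalues (with algebraic multiplicities) are λ = 0 with multiplicity 4.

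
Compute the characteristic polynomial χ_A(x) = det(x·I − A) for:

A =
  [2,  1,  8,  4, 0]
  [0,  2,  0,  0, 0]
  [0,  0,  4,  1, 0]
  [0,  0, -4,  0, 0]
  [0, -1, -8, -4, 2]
x^5 - 10*x^4 + 40*x^3 - 80*x^2 + 80*x - 32

Expanding det(x·I − A) (e.g. by cofactor expansion or by noting that A is similar to its Jordan form J, which has the same characteristic polynomial as A) gives
  χ_A(x) = x^5 - 10*x^4 + 40*x^3 - 80*x^2 + 80*x - 32
which factors as (x - 2)^5. The eigenvalues (with algebraic multiplicities) are λ = 2 with multiplicity 5.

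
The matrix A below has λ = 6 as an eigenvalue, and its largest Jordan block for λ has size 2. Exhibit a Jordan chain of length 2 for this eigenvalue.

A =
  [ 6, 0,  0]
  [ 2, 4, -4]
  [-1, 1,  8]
A Jordan chain for λ = 6 of length 2:
v_1 = (0, 2, -1)ᵀ
v_2 = (1, 0, 0)ᵀ

Let N = A − (6)·I. We want v_2 with N^2 v_2 = 0 but N^1 v_2 ≠ 0; then v_{j-1} := N · v_j for j = 2, …, 2.

Pick v_2 = (1, 0, 0)ᵀ.
Then v_1 = N · v_2 = (0, 2, -1)ᵀ.

Sanity check: (A − (6)·I) v_1 = (0, 0, 0)ᵀ = 0. ✓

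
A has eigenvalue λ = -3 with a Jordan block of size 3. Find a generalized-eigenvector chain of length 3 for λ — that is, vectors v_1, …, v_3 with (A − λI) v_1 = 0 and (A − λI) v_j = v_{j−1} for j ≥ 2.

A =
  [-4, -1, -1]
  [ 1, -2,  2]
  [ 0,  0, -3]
A Jordan chain for λ = -3 of length 3:
v_1 = (-1, 1, 0)ᵀ
v_2 = (-1, 2, 0)ᵀ
v_3 = (0, 0, 1)ᵀ

Let N = A − (-3)·I. We want v_3 with N^3 v_3 = 0 but N^2 v_3 ≠ 0; then v_{j-1} := N · v_j for j = 3, …, 2.

Pick v_3 = (0, 0, 1)ᵀ.
Then v_2 = N · v_3 = (-1, 2, 0)ᵀ.
Then v_1 = N · v_2 = (-1, 1, 0)ᵀ.

Sanity check: (A − (-3)·I) v_1 = (0, 0, 0)ᵀ = 0. ✓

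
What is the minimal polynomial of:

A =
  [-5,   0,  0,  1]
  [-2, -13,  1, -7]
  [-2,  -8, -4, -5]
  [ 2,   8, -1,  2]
x^3 + 15*x^2 + 75*x + 125

The characteristic polynomial is χ_A(x) = (x + 5)^4, so the eigenvalues are known. The minimal polynomial is
  m_A(x) = Π_λ (x − λ)^{k_λ}
where k_λ is the size of the *largest* Jordan block for λ (equivalently, the smallest k with (A − λI)^k v = 0 for every generalised eigenvector v of λ).

  λ = -5: largest Jordan block has size 3, contributing (x + 5)^3

So m_A(x) = (x + 5)^3 = x^3 + 15*x^2 + 75*x + 125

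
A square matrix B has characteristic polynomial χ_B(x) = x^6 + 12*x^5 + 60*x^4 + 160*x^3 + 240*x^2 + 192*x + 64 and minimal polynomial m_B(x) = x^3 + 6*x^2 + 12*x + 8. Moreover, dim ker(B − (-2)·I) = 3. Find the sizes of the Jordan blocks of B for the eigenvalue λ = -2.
Block sizes for λ = -2: [3, 2, 1]

Step 1 — from the characteristic polynomial, algebraic multiplicity of λ = -2 is 6. From dim ker(B − (-2)·I) = 3, there are exactly 3 Jordan blocks for λ = -2.
Step 2 — from the minimal polynomial, the factor (x + 2)^3 tells us the largest block for λ = -2 has size 3.
Step 3 — with total size 6, 3 blocks, and largest block 3, the block sizes (in nonincreasing order) are [3, 2, 1].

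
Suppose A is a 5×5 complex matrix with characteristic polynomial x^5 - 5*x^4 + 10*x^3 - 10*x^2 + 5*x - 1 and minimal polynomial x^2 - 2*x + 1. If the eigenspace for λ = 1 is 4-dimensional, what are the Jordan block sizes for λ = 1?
Block sizes for λ = 1: [2, 1, 1, 1]

Step 1 — from the characteristic polynomial, algebraic multiplicity of λ = 1 is 5. From dim ker(A − (1)·I) = 4, there are exactly 4 Jordan blocks for λ = 1.
Step 2 — from the minimal polynomial, the factor (x − 1)^2 tells us the largest block for λ = 1 has size 2.
Step 3 — with total size 5, 4 blocks, and largest block 2, the block sizes (in nonincreasing order) are [2, 1, 1, 1].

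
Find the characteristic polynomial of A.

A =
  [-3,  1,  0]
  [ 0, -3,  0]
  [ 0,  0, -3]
x^3 + 9*x^2 + 27*x + 27

Expanding det(x·I − A) (e.g. by cofactor expansion or by noting that A is similar to its Jordan form J, which has the same characteristic polynomial as A) gives
  χ_A(x) = x^3 + 9*x^2 + 27*x + 27
which factors as (x + 3)^3. The eigenvalues (with algebraic multiplicities) are λ = -3 with multiplicity 3.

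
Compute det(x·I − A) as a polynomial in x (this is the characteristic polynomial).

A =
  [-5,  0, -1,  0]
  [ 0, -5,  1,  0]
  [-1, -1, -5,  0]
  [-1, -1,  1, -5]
x^4 + 20*x^3 + 150*x^2 + 500*x + 625

Expanding det(x·I − A) (e.g. by cofactor expansion or by noting that A is similar to its Jordan form J, which has the same characteristic polynomial as A) gives
  χ_A(x) = x^4 + 20*x^3 + 150*x^2 + 500*x + 625
which factors as (x + 5)^4. The eigenvalues (with algebraic multiplicities) are λ = -5 with multiplicity 4.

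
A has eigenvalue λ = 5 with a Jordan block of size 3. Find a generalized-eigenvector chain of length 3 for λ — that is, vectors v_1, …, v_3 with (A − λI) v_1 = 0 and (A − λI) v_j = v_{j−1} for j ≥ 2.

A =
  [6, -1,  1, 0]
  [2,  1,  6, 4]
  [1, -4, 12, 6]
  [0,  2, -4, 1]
A Jordan chain for λ = 5 of length 3:
v_1 = (-1, -2, -1, 0)ᵀ
v_2 = (-1, -4, -4, 2)ᵀ
v_3 = (0, 1, 0, 0)ᵀ

Let N = A − (5)·I. We want v_3 with N^3 v_3 = 0 but N^2 v_3 ≠ 0; then v_{j-1} := N · v_j for j = 3, …, 2.

Pick v_3 = (0, 1, 0, 0)ᵀ.
Then v_2 = N · v_3 = (-1, -4, -4, 2)ᵀ.
Then v_1 = N · v_2 = (-1, -2, -1, 0)ᵀ.

Sanity check: (A − (5)·I) v_1 = (0, 0, 0, 0)ᵀ = 0. ✓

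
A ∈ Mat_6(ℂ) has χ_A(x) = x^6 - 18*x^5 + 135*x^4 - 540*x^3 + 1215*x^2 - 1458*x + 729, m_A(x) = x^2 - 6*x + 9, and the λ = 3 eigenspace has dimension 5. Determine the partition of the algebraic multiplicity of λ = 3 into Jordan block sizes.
Block sizes for λ = 3: [2, 1, 1, 1, 1]

Step 1 — from the characteristic polynomial, algebraic multiplicity of λ = 3 is 6. From dim ker(A − (3)·I) = 5, there are exactly 5 Jordan blocks for λ = 3.
Step 2 — from the minimal polynomial, the factor (x − 3)^2 tells us the largest block for λ = 3 has size 2.
Step 3 — with total size 6, 5 blocks, and largest block 2, the block sizes (in nonincreasing order) are [2, 1, 1, 1, 1].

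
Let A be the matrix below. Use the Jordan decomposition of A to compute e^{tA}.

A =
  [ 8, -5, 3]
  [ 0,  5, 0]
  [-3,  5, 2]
e^{tA} =
  [3*t*exp(5*t) + exp(5*t), -5*t*exp(5*t), 3*t*exp(5*t)]
  [0, exp(5*t), 0]
  [-3*t*exp(5*t), 5*t*exp(5*t), -3*t*exp(5*t) + exp(5*t)]

Strategy: write A = P · J · P⁻¹ where J is a Jordan canonical form, so e^{tA} = P · e^{tJ} · P⁻¹, and e^{tJ} can be computed block-by-block.

A has Jordan form
J =
  [5, 1, 0]
  [0, 5, 0]
  [0, 0, 5]
(up to reordering of blocks).

Per-block formulas:
  For a 2×2 Jordan block J_2(5): exp(t · J_2(5)) = e^(5t)·(I + t·N), where N is the 2×2 nilpotent shift.
  For a 1×1 block at λ = 5: exp(t · [5]) = [e^(5t)].

After assembling e^{tJ} and conjugating by P, we get:

e^{tA} =
  [3*t*exp(5*t) + exp(5*t), -5*t*exp(5*t), 3*t*exp(5*t)]
  [0, exp(5*t), 0]
  [-3*t*exp(5*t), 5*t*exp(5*t), -3*t*exp(5*t) + exp(5*t)]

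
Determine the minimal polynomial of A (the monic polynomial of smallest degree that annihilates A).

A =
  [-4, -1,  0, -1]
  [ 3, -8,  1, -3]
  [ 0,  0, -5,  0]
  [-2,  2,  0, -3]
x^3 + 15*x^2 + 75*x + 125

The characteristic polynomial is χ_A(x) = (x + 5)^4, so the eigenvalues are known. The minimal polynomial is
  m_A(x) = Π_λ (x − λ)^{k_λ}
where k_λ is the size of the *largest* Jordan block for λ (equivalently, the smallest k with (A − λI)^k v = 0 for every generalised eigenvector v of λ).

  λ = -5: largest Jordan block has size 3, contributing (x + 5)^3

So m_A(x) = (x + 5)^3 = x^3 + 15*x^2 + 75*x + 125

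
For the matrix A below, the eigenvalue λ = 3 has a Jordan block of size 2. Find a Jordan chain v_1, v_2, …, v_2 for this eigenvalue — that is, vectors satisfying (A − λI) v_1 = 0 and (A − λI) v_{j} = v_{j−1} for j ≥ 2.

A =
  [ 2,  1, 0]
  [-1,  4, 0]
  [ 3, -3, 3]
A Jordan chain for λ = 3 of length 2:
v_1 = (-1, -1, 3)ᵀ
v_2 = (1, 0, 0)ᵀ

Let N = A − (3)·I. We want v_2 with N^2 v_2 = 0 but N^1 v_2 ≠ 0; then v_{j-1} := N · v_j for j = 2, …, 2.

Pick v_2 = (1, 0, 0)ᵀ.
Then v_1 = N · v_2 = (-1, -1, 3)ᵀ.

Sanity check: (A − (3)·I) v_1 = (0, 0, 0)ᵀ = 0. ✓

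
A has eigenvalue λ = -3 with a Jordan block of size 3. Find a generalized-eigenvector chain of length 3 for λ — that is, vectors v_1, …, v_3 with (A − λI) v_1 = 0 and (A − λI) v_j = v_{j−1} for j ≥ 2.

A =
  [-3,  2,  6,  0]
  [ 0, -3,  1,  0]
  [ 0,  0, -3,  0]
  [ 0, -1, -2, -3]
A Jordan chain for λ = -3 of length 3:
v_1 = (2, 0, 0, -1)ᵀ
v_2 = (6, 1, 0, -2)ᵀ
v_3 = (0, 0, 1, 0)ᵀ

Let N = A − (-3)·I. We want v_3 with N^3 v_3 = 0 but N^2 v_3 ≠ 0; then v_{j-1} := N · v_j for j = 3, …, 2.

Pick v_3 = (0, 0, 1, 0)ᵀ.
Then v_2 = N · v_3 = (6, 1, 0, -2)ᵀ.
Then v_1 = N · v_2 = (2, 0, 0, -1)ᵀ.

Sanity check: (A − (-3)·I) v_1 = (0, 0, 0, 0)ᵀ = 0. ✓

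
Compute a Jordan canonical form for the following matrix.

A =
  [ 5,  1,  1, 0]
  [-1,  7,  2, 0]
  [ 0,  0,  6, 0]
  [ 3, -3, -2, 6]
J_3(6) ⊕ J_1(6)

The characteristic polynomial is
  det(x·I − A) = x^4 - 24*x^3 + 216*x^2 - 864*x + 1296 = (x - 6)^4

Eigenvalues and multiplicities (the geometric multiplicity of λ is n − rank(A − λI), which equals the number of Jordan blocks for λ):
  λ = 6: algebraic multiplicity = 4, geometric multiplicity = 2

Determining the block sizes for each eigenvalue:
  λ = 6: with am = 4 and gm = 2, the partition is not yet determined (e.g. several partitions of 4 into 2 parts exist). Let N = A − (6)·I. Computing rank(N^1) = 2, rank(N^2) = 1, rank(N^3) = 0; the number of blocks of size ≥ j is rank(N^{j−1}) − rank(N^j), giving [2, 1, 1]. So we have 1 block(s) of size 3, 1 block(s) of size 1 → block sizes [3, 1]

Assembling the blocks gives a Jordan form
J =
  [6, 1, 0, 0]
  [0, 6, 1, 0]
  [0, 0, 6, 0]
  [0, 0, 0, 6]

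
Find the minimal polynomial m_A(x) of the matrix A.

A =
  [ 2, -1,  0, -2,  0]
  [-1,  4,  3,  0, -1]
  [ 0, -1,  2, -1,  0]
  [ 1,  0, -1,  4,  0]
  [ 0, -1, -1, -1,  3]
x^3 - 9*x^2 + 27*x - 27

The characteristic polynomial is χ_A(x) = (x - 3)^5, so the eigenvalues are known. The minimal polynomial is
  m_A(x) = Π_λ (x − λ)^{k_λ}
where k_λ is the size of the *largest* Jordan block for λ (equivalently, the smallest k with (A − λI)^k v = 0 for every generalised eigenvector v of λ).

  λ = 3: largest Jordan block has size 3, contributing (x − 3)^3

So m_A(x) = (x - 3)^3 = x^3 - 9*x^2 + 27*x - 27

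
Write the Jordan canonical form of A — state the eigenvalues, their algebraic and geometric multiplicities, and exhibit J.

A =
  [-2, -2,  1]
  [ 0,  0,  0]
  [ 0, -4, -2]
J_2(-2) ⊕ J_1(0)

The characteristic polynomial is
  det(x·I − A) = x^3 + 4*x^2 + 4*x = x*(x + 2)^2

Eigenvalues and multiplicities (the geometric multiplicity of λ is n − rank(A − λI), which equals the number of Jordan blocks for λ):
  λ = -2: algebraic multiplicity = 2, geometric multiplicity = 1
  λ = 0: algebraic multiplicity = 1, geometric multiplicity = 1

Determining the block sizes for each eigenvalue:
  λ = -2: one block (gm = 1), so the single block has size am = 2 → block sizes [2]
  λ = 0: one block (gm = 1), so the single block has size am = 1 → block sizes [1]

Assembling the blocks gives a Jordan form
J =
  [-2,  1, 0]
  [ 0, -2, 0]
  [ 0,  0, 0]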